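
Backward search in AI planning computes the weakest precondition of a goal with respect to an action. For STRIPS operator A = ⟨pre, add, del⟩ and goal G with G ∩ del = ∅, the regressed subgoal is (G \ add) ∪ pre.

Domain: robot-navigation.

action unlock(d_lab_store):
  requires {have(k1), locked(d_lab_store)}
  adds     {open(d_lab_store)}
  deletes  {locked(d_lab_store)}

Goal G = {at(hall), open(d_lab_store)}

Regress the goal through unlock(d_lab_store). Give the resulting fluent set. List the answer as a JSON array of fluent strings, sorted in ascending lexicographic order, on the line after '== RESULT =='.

Compute (G \ add) ∪ pre:
  G ∩ del = {}  (empty — regression defined)
  G \ add = {at(hall), open(d_lab_store)} \ {open(d_lab_store)} = {at(hall)}
  ∪ pre   = {at(hall)} ∪ {have(k1), locked(d_lab_store)}
          = {at(hall), have(k1), locked(d_lab_store)}

== RESULT ==
["at(hall)", "have(k1)", "locked(d_lab_store)"]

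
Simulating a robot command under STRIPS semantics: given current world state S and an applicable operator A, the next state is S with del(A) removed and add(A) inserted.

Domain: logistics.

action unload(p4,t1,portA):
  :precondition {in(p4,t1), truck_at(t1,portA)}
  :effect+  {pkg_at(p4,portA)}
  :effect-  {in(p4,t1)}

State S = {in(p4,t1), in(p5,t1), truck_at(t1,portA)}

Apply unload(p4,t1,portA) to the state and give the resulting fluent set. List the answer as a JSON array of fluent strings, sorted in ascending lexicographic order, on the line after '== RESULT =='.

Progress:
  pre ⊆ S: {in(p4,t1), truck_at(t1,portA)} ⊆ S  — applicable
  S \ del = {in(p5,t1), truck_at(t1,portA)}
  ∪ add   = {in(p5,t1), pkg_at(p4,portA), truck_at(t1,portA)}

== RESULT ==
["in(p5,t1)", "pkg_at(p4,portA)", "truck_at(t1,portA)"]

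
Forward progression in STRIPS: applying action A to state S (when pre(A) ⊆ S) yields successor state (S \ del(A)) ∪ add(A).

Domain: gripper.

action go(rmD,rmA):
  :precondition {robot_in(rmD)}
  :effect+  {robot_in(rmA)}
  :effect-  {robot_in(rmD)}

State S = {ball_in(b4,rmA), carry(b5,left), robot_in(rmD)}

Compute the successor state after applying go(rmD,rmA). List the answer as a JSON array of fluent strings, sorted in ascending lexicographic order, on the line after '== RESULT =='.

Compute (S \ del) ∪ add:
  pre ⊆ S: {robot_in(rmD)} ⊆ S  — applicable
  S \ del = {ball_in(b4,rmA), carry(b5,left)}
  ∪ add   = {ball_in(b4,rmA), carry(b5,left), robot_in(rmA)}

== RESULT ==
["ball_in(b4,rmA)", "carry(b5,left)", "robot_in(rmA)"]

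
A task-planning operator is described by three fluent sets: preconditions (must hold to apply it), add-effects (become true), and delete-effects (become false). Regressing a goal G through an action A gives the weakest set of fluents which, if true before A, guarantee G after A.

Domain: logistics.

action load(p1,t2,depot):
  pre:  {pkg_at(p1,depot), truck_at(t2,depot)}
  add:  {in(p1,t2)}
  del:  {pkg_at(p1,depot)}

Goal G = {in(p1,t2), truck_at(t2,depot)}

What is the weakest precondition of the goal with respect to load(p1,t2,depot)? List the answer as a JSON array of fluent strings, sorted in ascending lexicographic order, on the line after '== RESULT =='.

Compute (G \ add) ∪ pre:
  G ∩ del = {}  (empty — regression defined)
  G \ add = {in(p1,t2), truck_at(t2,depot)} \ {in(p1,t2)} = {truck_at(t2,depot)}
  ∪ pre   = {truck_at(t2,depot)} ∪ {pkg_at(p1,depot), truck_at(t2,depot)}
          = {pkg_at(p1,depot), truck_at(t2,depot)}

== RESULT ==
["pkg_at(p1,depot)", "truck_at(t2,depot)"]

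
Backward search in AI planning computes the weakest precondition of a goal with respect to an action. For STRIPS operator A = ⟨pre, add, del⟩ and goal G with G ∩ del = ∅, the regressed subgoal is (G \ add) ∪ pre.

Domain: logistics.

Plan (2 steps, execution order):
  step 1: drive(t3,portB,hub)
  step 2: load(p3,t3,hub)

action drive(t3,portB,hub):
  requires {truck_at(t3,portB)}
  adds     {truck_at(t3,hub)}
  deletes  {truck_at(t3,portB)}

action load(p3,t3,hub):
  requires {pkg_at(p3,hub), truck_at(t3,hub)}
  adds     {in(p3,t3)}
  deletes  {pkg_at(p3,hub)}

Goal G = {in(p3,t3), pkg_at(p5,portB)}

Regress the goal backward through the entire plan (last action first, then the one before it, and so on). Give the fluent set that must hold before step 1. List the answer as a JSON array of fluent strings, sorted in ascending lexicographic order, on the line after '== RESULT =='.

Regress step by step:
  through step 2 (load(p3,t3,hub)): drop {in(p3,t3)}, keep {pkg_at(p5,portB)}, require {pkg_at(p3,hub), truck_at(t3,hub)}
    → {pkg_at(p3,hub), pkg_at(p5,portB), truck_at(t3,hub)}
  through step 1 (drive(t3,portB,hub)): drop {truck_at(t3,hub)}, keep {pkg_at(p3,hub), pkg_at(p5,portB)}, require {truck_at(t3,portB)}
    → {pkg_at(p3,hub), pkg_at(p5,portB), truck_at(t3,portB)}

== RESULT ==
["pkg_at(p3,hub)", "pkg_at(p5,portB)", "truck_at(t3,portB)"]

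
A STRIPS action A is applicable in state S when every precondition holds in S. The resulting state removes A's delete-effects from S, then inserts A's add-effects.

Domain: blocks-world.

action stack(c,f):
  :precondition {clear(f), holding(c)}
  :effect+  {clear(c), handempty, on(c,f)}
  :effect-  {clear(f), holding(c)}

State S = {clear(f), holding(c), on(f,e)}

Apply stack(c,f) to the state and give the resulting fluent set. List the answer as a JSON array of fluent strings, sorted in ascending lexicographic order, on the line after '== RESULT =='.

Compute (S \ del) ∪ add:
  pre ⊆ S: {clear(f), holding(c)} ⊆ S  — applicable
  S \ del = {on(f,e)}
  ∪ add   = {clear(c), handempty, on(c,f), on(f,e)}

== RESULT ==
["clear(c)", "handempty", "on(c,f)", "on(f,e)"]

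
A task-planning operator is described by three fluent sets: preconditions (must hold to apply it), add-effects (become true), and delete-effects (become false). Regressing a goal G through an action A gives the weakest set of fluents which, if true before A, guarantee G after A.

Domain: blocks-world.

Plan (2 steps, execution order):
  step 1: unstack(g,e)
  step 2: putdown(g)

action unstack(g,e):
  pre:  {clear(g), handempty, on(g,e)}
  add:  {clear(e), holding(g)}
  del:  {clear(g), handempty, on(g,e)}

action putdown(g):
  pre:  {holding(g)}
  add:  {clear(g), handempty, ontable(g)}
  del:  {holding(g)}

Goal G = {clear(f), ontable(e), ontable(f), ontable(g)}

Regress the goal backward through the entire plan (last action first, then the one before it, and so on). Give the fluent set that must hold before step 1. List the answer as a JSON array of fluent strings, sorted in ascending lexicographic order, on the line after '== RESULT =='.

Regress step by step:
  through step 2 (putdown(g)): drop {ontable(g)}, keep {clear(f), ontable(e), ontable(f)}, require {holding(g)}
    → {clear(f), holding(g), ontable(e), ontable(f)}
  through step 1 (unstack(g,e)): drop {holding(g)}, keep {clear(f), ontable(e), ontable(f)}, require {clear(g), handempty, on(g,e)}
    → {clear(f), clear(g), handempty, on(g,e), ontable(e), ontable(f)}

== RESULT ==
["clear(f)", "clear(g)", "handempty", "on(g,e)", "ontable(e)", "ontable(f)"]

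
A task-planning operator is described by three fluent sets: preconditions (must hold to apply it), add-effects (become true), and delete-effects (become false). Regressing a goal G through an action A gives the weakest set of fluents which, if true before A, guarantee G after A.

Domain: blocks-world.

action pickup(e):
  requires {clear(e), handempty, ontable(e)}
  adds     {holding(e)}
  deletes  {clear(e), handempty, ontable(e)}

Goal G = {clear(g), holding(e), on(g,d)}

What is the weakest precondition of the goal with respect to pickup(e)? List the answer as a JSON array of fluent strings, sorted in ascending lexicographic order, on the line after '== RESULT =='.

Compute (G \ add) ∪ pre:
  G ∩ del = {}  (empty — regression defined)
  G \ add = {clear(g), holding(e), on(g,d)} \ {holding(e)} = {clear(g), on(g,d)}
  ∪ pre   = {clear(g), on(g,d)} ∪ {clear(e), handempty, ontable(e)}
          = {clear(e), clear(g), handempty, on(g,d), ontable(e)}

== RESULT ==
["clear(e)", "clear(g)", "handempty", "on(g,d)", "ontable(e)"]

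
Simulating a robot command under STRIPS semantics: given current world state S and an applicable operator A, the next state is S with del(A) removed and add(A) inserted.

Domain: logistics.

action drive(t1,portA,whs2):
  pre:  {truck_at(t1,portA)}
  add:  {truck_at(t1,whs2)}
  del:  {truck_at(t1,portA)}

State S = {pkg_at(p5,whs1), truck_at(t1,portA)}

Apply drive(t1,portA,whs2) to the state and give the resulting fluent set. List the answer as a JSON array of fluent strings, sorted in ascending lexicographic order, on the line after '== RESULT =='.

Progress:
  pre ⊆ S: {truck_at(t1,portA)} ⊆ S  — applicable
  S \ del = {pkg_at(p5,whs1)}
  ∪ add   = {pkg_at(p5,whs1), truck_at(t1,whs2)}

== RESULT ==
["pkg_at(p5,whs1)", "truck_at(t1,whs2)"]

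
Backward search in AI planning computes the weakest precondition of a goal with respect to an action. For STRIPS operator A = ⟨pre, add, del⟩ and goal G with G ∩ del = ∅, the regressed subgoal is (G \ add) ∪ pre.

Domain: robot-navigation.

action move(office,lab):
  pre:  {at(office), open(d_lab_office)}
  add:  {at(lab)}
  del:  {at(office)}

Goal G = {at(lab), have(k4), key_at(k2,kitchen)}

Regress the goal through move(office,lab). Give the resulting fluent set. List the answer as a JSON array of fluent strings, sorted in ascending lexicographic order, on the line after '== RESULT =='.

Regress:
  G ∩ del = {}  (empty — regression defined)
  G \ add = {at(lab), have(k4), key_at(k2,kitchen)} \ {at(lab)} = {have(k4), key_at(k2,kitchen)}
  ∪ pre   = {have(k4), key_at(k2,kitchen)} ∪ {at(office), open(d_lab_office)}
          = {at(office), have(k4), key_at(k2,kitchen), open(d_lab_office)}

== RESULT ==
["at(office)", "have(k4)", "key_at(k2,kitchen)", "open(d_lab_office)"]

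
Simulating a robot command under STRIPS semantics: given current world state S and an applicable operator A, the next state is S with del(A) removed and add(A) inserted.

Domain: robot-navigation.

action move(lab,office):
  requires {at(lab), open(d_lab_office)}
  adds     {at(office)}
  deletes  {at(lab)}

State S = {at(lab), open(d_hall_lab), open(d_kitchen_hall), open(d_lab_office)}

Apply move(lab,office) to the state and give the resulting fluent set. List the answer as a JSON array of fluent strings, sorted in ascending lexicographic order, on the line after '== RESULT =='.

Compute (S \ del) ∪ add:
  pre ⊆ S: {at(lab), open(d_lab_office)} ⊆ S  — applicable
  S \ del = {open(d_hall_lab), open(d_kitchen_hall), open(d_lab_office)}
  ∪ add   = {at(office), open(d_hall_lab), open(d_kitchen_hall), open(d_lab_office)}

== RESULT ==
["at(office)", "open(d_hall_lab)", "open(d_kitchen_hall)", "open(d_lab_office)"]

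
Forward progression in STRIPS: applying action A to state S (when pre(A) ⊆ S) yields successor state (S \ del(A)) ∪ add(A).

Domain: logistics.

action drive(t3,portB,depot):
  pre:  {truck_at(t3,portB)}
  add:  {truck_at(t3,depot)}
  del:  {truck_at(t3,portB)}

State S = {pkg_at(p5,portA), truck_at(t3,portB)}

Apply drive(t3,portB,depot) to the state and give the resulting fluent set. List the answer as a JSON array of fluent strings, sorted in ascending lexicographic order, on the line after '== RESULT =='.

Progress:
  pre ⊆ S: {truck_at(t3,portB)} ⊆ S  — applicable
  S \ del = {pkg_at(p5,portA)}
  ∪ add   = {pkg_at(p5,portA), truck_at(t3,depot)}

== RESULT ==
["pkg_at(p5,portA)", "truck_at(t3,depot)"]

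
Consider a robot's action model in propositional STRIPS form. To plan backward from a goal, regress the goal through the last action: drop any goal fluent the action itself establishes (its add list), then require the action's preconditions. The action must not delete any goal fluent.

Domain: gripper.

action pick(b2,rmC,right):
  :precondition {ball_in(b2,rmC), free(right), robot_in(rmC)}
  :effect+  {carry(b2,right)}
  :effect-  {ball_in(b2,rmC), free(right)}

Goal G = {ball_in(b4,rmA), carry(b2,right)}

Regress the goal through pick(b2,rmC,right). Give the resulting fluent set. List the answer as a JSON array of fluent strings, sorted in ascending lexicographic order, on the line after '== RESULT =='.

Compute (G \ add) ∪ pre:
  G ∩ del = {}  (empty — regression defined)
  G \ add = {ball_in(b4,rmA), carry(b2,right)} \ {carry(b2,right)} = {ball_in(b4,rmA)}
  ∪ pre   = {ball_in(b4,rmA)} ∪ {ball_in(b2,rmC), free(right), robot_in(rmC)}
          = {ball_in(b2,rmC), ball_in(b4,rmA), free(right), robot_in(rmC)}

== RESULT ==
["ball_in(b2,rmC)", "ball_in(b4,rmA)", "free(right)", "robot_in(rmC)"]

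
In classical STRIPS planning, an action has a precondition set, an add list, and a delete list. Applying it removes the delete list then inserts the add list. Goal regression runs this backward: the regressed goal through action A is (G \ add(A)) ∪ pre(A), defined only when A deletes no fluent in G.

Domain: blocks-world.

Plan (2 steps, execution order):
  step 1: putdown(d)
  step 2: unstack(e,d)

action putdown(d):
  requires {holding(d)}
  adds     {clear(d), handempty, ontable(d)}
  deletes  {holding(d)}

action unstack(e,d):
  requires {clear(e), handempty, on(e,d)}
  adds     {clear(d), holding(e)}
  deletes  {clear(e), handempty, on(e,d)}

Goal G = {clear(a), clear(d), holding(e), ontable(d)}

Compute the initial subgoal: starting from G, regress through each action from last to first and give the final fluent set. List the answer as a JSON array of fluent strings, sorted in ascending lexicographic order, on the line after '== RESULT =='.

Work backward from the goal:
  through step 2 (unstack(e,d)): drop {clear(d), holding(e)}, keep {clear(a), ontable(d)}, require {clear(e), handempty, on(e,d)}
    → {clear(a), clear(e), handempty, on(e,d), ontable(d)}
  through step 1 (putdown(d)): drop {handempty, ontable(d)}, keep {clear(a), clear(e), on(e,d)}, require {holding(d)}
    → {clear(a), clear(e), holding(d), on(e,d)}

== RESULT ==
["clear(a)", "clear(e)", "holding(d)", "on(e,d)"]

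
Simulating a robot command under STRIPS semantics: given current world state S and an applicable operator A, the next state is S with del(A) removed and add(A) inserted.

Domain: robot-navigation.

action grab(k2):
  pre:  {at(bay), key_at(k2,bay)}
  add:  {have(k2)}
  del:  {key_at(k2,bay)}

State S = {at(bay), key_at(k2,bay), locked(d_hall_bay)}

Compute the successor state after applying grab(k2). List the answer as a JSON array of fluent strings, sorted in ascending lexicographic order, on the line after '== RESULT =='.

Compute (S \ del) ∪ add:
  pre ⊆ S: {at(bay), key_at(k2,bay)} ⊆ S  — applicable
  S \ del = {at(bay), locked(d_hall_bay)}
  ∪ add   = {at(bay), have(k2), locked(d_hall_bay)}

== RESULT ==
["at(bay)", "have(k2)", "locked(d_hall_bay)"]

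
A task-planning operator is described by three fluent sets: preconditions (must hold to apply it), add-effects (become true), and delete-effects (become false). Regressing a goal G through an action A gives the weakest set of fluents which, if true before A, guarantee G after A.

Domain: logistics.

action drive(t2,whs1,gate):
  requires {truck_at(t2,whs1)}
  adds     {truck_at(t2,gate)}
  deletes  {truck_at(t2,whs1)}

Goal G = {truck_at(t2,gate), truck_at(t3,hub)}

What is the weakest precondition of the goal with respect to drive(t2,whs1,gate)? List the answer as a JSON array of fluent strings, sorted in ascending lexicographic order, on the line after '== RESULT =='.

Regress:
  G ∩ del = {}  (empty — regression defined)
  G \ add = {truck_at(t2,gate), truck_at(t3,hub)} \ {truck_at(t2,gate)} = {truck_at(t3,hub)}
  ∪ pre   = {truck_at(t3,hub)} ∪ {truck_at(t2,whs1)}
          = {truck_at(t2,whs1), truck_at(t3,hub)}

== RESULT ==
["truck_at(t2,whs1)", "truck_at(t3,hub)"]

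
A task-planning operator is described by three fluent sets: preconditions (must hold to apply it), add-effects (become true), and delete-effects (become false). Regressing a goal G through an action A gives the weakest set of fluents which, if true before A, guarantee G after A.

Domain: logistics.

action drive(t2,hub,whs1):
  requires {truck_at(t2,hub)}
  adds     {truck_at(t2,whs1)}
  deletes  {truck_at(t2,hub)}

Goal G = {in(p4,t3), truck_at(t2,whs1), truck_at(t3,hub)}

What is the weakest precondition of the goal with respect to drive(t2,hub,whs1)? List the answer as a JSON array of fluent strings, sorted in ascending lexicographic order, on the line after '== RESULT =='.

Regress:
  G ∩ del = {}  (empty — regression defined)
  G \ add = {in(p4,t3), truck_at(t2,whs1), truck_at(t3,hub)} \ {truck_at(t2,whs1)} = {in(p4,t3), truck_at(t3,hub)}
  ∪ pre   = {in(p4,t3), truck_at(t3,hub)} ∪ {truck_at(t2,hub)}
          = {in(p4,t3), truck_at(t2,hub), truck_at(t3,hub)}

== RESULT ==
["in(p4,t3)", "truck_at(t2,hub)", "truck_at(t3,hub)"]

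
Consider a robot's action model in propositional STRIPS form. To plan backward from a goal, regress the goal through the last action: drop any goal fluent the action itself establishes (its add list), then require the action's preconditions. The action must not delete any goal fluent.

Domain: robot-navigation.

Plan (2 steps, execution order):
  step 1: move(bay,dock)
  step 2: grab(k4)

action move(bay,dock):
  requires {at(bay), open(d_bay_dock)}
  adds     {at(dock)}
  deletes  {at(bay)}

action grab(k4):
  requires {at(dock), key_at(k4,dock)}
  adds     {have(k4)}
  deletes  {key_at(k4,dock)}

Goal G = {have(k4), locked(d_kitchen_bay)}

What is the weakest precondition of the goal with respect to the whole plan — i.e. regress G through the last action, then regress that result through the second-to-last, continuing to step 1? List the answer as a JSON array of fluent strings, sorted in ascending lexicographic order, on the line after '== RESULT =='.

Work backward from the goal:
  through step 2 (grab(k4)): drop {have(k4)}, keep {locked(d_kitchen_bay)}, require {at(dock), key_at(k4,dock)}
    → {at(dock), key_at(k4,dock), locked(d_kitchen_bay)}
  through step 1 (move(bay,dock)): drop {at(dock)}, keep {key_at(k4,dock), locked(d_kitchen_bay)}, require {at(bay), open(d_bay_dock)}
    → {at(bay), key_at(k4,dock), locked(d_kitchen_bay), open(d_bay_dock)}

== RESULT ==
["at(bay)", "key_at(k4,dock)", "locked(d_kitchen_bay)", "open(d_bay_dock)"]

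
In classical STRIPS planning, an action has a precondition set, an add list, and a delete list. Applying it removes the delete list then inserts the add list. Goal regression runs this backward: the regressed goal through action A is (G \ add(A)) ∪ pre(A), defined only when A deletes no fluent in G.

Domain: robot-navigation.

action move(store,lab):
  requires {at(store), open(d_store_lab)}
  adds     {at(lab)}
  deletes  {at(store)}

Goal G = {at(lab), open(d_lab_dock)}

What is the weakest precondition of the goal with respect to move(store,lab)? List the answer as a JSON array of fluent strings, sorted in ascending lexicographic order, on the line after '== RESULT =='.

Regress:
  G ∩ del = {}  (empty — regression defined)
  G \ add = {at(lab), open(d_lab_dock)} \ {at(lab)} = {open(d_lab_dock)}
  ∪ pre   = {open(d_lab_dock)} ∪ {at(store), open(d_store_lab)}
          = {at(store), open(d_lab_dock), open(d_store_lab)}

== RESULT ==
["at(store)", "open(d_lab_dock)", "open(d_store_lab)"]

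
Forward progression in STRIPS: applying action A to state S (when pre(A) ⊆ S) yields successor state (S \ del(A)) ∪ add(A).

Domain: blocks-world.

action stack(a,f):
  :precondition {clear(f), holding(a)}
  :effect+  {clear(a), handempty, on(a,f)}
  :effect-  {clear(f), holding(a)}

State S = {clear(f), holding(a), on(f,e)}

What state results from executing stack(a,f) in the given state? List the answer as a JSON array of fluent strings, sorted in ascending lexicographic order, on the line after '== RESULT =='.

Progress:
  pre ⊆ S: {clear(f), holding(a)} ⊆ S  — applicable
  S \ del = {on(f,e)}
  ∪ add   = {clear(a), handempty, on(a,f), on(f,e)}

== RESULT ==
["clear(a)", "handempty", "on(a,f)", "on(f,e)"]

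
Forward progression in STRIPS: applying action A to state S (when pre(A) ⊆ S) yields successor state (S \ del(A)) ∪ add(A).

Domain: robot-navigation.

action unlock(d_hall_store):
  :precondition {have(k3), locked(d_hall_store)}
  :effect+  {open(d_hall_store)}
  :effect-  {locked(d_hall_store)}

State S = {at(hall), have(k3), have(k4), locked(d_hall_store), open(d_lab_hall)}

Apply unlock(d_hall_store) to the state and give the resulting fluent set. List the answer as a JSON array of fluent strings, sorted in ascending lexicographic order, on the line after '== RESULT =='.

Progress:
  pre ⊆ S: {have(k3), locked(d_hall_store)} ⊆ S  — applicable
  S \ del = {at(hall), have(k3), have(k4), open(d_lab_hall)}
  ∪ add   = {at(hall), have(k3), have(k4), open(d_hall_store), open(d_lab_hall)}

== RESULT ==
["at(hall)", "have(k3)", "have(k4)", "open(d_hall_store)", "open(d_lab_hall)"]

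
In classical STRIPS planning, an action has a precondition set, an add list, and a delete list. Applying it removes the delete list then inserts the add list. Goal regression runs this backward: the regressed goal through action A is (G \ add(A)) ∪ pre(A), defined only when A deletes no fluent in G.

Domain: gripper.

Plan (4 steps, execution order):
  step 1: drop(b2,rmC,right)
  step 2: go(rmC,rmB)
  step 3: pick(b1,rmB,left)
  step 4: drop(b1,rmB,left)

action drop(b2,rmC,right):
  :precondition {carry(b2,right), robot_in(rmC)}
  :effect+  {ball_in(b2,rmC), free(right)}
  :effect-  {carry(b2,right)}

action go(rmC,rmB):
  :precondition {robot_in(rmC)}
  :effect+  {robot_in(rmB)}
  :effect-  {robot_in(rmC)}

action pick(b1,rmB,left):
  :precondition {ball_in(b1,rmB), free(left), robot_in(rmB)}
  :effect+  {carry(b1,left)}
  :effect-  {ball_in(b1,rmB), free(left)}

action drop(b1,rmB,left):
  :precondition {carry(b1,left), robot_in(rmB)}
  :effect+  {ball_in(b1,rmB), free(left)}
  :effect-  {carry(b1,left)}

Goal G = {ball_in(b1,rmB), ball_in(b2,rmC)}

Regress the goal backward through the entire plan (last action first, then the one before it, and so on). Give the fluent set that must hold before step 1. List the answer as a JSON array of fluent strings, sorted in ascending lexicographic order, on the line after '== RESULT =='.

Regress step by step:
  through step 4 (drop(b1,rmB,left)): drop {ball_in(b1,rmB)}, keep {ball_in(b2,rmC)}, require {carry(b1,left), robot_in(rmB)}
    → {ball_in(b2,rmC), carry(b1,left), robot_in(rmB)}
  through step 3 (pick(b1,rmB,left)): drop {carry(b1,left)}, keep {ball_in(b2,rmC), robot_in(rmB)}, require {ball_in(b1,rmB), free(left), robot_in(rmB)}
    → {ball_in(b1,rmB), ball_in(b2,rmC), free(left), robot_in(rmB)}
  through step 2 (go(rmC,rmB)): drop {robot_in(rmB)}, keep {ball_in(b1,rmB), ball_in(b2,rmC), free(left)}, require {robot_in(rmC)}
    → {ball_in(b1,rmB), ball_in(b2,rmC), free(left), robot_in(rmC)}
  through step 1 (drop(b2,rmC,right)): drop {ball_in(b2,rmC)}, keep {ball_in(b1,rmB), free(left), robot_in(rmC)}, require {carry(b2,right), robot_in(rmC)}
    → {ball_in(b1,rmB), carry(b2,right), free(left), robot_in(rmC)}

== RESULT ==
["ball_in(b1,rmB)", "carry(b2,right)", "free(left)", "robot_in(rmC)"]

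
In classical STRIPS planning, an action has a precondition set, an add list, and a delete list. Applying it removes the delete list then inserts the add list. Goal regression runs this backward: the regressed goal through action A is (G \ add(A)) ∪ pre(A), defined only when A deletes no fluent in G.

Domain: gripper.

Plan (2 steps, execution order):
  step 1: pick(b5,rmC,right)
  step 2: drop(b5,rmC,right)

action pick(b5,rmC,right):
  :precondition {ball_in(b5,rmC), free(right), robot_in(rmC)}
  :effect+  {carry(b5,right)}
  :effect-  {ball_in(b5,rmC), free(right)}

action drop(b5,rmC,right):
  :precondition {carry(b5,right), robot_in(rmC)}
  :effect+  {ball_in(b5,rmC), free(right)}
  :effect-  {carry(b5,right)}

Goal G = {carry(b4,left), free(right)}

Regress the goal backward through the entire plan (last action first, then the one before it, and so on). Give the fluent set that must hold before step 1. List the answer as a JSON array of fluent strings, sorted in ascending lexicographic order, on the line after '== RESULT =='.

Work backward from the goal:
  through step 2 (drop(b5,rmC,right)): drop {free(right)}, keep {carry(b4,left)}, require {carry(b5,right), robot_in(rmC)}
    → {carry(b4,left), carry(b5,right), robot_in(rmC)}
  through step 1 (pick(b5,rmC,right)): drop {carry(b5,right)}, keep {carry(b4,left), robot_in(rmC)}, require {ball_in(b5,rmC), free(right), robot_in(rmC)}
    → {ball_in(b5,rmC), carry(b4,left), free(right), robot_in(rmC)}

== RESULT ==
["ball_in(b5,rmC)", "carry(b4,left)", "free(right)", "robot_in(rmC)"]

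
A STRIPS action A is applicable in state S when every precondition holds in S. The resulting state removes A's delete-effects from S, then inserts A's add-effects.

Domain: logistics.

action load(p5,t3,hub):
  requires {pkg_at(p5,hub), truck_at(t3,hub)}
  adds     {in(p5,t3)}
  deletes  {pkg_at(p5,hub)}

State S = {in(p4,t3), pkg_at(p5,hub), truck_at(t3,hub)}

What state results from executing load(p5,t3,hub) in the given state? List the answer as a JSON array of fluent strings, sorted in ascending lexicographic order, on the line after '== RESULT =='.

Progress:
  pre ⊆ S: {pkg_at(p5,hub), truck_at(t3,hub)} ⊆ S  — applicable
  S \ del = {in(p4,t3), truck_at(t3,hub)}
  ∪ add   = {in(p4,t3), in(p5,t3), truck_at(t3,hub)}

== RESULT ==
["in(p4,t3)", "in(p5,t3)", "truck_at(t3,hub)"]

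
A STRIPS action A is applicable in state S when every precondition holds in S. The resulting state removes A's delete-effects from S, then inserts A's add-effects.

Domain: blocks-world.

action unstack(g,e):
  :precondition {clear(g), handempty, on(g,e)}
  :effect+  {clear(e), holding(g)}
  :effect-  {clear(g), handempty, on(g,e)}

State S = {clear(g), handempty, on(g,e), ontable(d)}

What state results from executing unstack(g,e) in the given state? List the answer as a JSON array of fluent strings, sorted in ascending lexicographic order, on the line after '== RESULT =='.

Progress:
  pre ⊆ S: {clear(g), handempty, on(g,e)} ⊆ S  — applicable
  S \ del = {ontable(d)}
  ∪ add   = {clear(e), holding(g), ontable(d)}

== RESULT ==
["clear(e)", "holding(g)", "ontable(d)"]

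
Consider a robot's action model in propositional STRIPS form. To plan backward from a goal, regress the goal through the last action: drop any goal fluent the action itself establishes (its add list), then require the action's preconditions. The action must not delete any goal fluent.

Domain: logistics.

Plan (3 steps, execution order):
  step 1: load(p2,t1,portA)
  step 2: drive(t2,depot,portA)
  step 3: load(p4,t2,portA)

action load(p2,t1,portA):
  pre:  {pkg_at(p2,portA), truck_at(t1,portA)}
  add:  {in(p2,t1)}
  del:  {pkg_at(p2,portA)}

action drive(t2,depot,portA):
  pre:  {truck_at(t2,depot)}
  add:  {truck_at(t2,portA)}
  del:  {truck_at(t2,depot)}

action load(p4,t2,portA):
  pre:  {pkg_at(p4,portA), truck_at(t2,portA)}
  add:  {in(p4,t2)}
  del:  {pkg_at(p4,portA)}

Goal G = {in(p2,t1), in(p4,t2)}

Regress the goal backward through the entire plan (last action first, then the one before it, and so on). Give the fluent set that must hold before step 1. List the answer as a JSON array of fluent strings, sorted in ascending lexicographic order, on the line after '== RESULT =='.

Work backward from the goal:
  through step 3 (load(p4,t2,portA)): drop {in(p4,t2)}, keep {in(p2,t1)}, require {pkg_at(p4,portA), truck_at(t2,portA)}
    → {in(p2,t1), pkg_at(p4,portA), truck_at(t2,portA)}
  through step 2 (drive(t2,depot,portA)): drop {truck_at(t2,portA)}, keep {in(p2,t1), pkg_at(p4,portA)}, require {truck_at(t2,depot)}
    → {in(p2,t1), pkg_at(p4,portA), truck_at(t2,depot)}
  through step 1 (load(p2,t1,portA)): drop {in(p2,t1)}, keep {pkg_at(p4,portA), truck_at(t2,depot)}, require {pkg_at(p2,portA), truck_at(t1,portA)}
    → {pkg_at(p2,portA), pkg_at(p4,portA), truck_at(t1,portA), truck_at(t2,depot)}

== RESULT ==
["pkg_at(p2,portA)", "pkg_at(p4,portA)", "truck_at(t1,portA)", "truck_at(t2,depot)"]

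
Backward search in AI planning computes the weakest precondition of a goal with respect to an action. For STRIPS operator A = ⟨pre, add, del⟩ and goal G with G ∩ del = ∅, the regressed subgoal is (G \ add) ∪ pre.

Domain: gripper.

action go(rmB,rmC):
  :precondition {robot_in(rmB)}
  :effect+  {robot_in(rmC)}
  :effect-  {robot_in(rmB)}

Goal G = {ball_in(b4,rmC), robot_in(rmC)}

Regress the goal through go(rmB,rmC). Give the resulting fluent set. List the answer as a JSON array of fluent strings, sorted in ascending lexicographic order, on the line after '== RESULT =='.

Regress:
  G ∩ del = {}  (empty — regression defined)
  G \ add = {ball_in(b4,rmC), robot_in(rmC)} \ {robot_in(rmC)} = {ball_in(b4,rmC)}
  ∪ pre   = {ball_in(b4,rmC)} ∪ {robot_in(rmB)}
          = {ball_in(b4,rmC), robot_in(rmB)}

== RESULT ==
["ball_in(b4,rmC)", "robot_in(rmB)"]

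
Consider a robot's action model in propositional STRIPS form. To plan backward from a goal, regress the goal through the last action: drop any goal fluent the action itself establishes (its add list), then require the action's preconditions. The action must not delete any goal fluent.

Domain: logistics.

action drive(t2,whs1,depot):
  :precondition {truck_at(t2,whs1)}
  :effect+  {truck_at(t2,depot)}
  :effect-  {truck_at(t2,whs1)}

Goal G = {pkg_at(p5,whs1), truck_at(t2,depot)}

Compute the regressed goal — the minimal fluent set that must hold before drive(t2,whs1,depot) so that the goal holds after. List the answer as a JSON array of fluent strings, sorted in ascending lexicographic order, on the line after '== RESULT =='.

Compute (G \ add) ∪ pre:
  G ∩ del = {}  (empty — regression defined)
  G \ add = {pkg_at(p5,whs1), truck_at(t2,depot)} \ {truck_at(t2,depot)} = {pkg_at(p5,whs1)}
  ∪ pre   = {pkg_at(p5,whs1)} ∪ {truck_at(t2,whs1)}
          = {pkg_at(p5,whs1), truck_at(t2,whs1)}

== RESULT ==
["pkg_at(p5,whs1)", "truck_at(t2,whs1)"]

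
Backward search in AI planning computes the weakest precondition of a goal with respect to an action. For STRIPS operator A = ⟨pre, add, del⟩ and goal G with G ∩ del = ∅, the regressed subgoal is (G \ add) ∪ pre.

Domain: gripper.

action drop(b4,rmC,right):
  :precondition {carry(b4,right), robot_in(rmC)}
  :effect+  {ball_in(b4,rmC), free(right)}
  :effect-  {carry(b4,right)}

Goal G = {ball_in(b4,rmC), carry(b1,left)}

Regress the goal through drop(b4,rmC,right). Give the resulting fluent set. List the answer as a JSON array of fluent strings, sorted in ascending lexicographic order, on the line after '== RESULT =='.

Compute (G \ add) ∪ pre:
  G ∩ del = {}  (empty — regression defined)
  G \ add = {ball_in(b4,rmC), carry(b1,left)} \ {ball_in(b4,rmC), free(right)} = {carry(b1,left)}
  ∪ pre   = {carry(b1,left)} ∪ {carry(b4,right), robot_in(rmC)}
          = {carry(b1,left), carry(b4,right), robot_in(rmC)}

== RESULT ==
["carry(b1,left)", "carry(b4,right)", "robot_in(rmC)"]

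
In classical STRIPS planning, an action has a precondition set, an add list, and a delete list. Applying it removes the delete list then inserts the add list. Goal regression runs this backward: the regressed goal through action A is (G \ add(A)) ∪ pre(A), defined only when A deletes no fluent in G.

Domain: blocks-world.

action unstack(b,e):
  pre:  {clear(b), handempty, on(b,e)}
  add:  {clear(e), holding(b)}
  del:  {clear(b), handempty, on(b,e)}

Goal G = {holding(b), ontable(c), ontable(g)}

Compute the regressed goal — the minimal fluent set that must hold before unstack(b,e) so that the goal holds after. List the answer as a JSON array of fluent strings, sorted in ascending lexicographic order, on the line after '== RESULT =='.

Compute (G \ add) ∪ pre:
  G ∩ del = {}  (empty — regression defined)
  G \ add = {holding(b), ontable(c), ontable(g)} \ {clear(e), holding(b)} = {ontable(c), ontable(g)}
  ∪ pre   = {ontable(c), ontable(g)} ∪ {clear(b), handempty, on(b,e)}
          = {clear(b), handempty, on(b,e), ontable(c), ontable(g)}

== RESULT ==
["clear(b)", "handempty", "on(b,e)", "ontable(c)", "ontable(g)"]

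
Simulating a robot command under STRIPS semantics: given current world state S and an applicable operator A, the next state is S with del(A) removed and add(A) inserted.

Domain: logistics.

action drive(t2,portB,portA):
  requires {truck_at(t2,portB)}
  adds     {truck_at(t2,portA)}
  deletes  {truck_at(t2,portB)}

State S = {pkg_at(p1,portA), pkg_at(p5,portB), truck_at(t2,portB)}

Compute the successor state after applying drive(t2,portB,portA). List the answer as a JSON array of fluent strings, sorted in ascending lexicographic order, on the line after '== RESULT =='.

Progress:
  pre ⊆ S: {truck_at(t2,portB)} ⊆ S  — applicable
  S \ del = {pkg_at(p1,portA), pkg_at(p5,portB)}
  ∪ add   = {pkg_at(p1,portA), pkg_at(p5,portB), truck_at(t2,portA)}

== RESULT ==
["pkg_at(p1,portA)", "pkg_at(p5,portB)", "truck_at(t2,portA)"]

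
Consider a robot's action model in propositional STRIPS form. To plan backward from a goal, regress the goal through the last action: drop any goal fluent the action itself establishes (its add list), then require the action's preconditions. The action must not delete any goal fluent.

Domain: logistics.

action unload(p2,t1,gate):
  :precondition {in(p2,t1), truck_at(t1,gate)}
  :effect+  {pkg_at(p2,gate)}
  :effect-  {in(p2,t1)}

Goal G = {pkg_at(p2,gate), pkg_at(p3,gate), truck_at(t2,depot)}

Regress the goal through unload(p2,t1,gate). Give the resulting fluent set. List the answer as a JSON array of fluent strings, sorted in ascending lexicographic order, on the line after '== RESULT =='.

Compute (G \ add) ∪ pre:
  G ∩ del = {}  (empty — regression defined)
  G \ add = {pkg_at(p2,gate), pkg_at(p3,gate), truck_at(t2,depot)} \ {pkg_at(p2,gate)} = {pkg_at(p3,gate), truck_at(t2,depot)}
  ∪ pre   = {pkg_at(p3,gate), truck_at(t2,depot)} ∪ {in(p2,t1), truck_at(t1,gate)}
          = {in(p2,t1), pkg_at(p3,gate), truck_at(t1,gate), truck_at(t2,depot)}

== RESULT ==
["in(p2,t1)", "pkg_at(p3,gate)", "truck_at(t1,gate)", "truck_at(t2,depot)"]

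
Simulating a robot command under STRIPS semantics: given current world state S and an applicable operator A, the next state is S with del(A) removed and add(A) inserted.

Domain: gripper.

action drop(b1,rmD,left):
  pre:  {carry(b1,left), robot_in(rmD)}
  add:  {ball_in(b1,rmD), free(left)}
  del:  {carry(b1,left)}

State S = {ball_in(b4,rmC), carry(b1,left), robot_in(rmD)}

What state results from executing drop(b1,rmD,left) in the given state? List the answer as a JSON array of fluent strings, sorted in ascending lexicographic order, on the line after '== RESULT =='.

Progress:
  pre ⊆ S: {carry(b1,left), robot_in(rmD)} ⊆ S  — applicable
  S \ del = {ball_in(b4,rmC), robot_in(rmD)}
  ∪ add   = {ball_in(b1,rmD), ball_in(b4,rmC), free(left), robot_in(rmD)}

== RESULT ==
["ball_in(b1,rmD)", "ball_in(b4,rmC)", "free(left)", "robot_in(rmD)"]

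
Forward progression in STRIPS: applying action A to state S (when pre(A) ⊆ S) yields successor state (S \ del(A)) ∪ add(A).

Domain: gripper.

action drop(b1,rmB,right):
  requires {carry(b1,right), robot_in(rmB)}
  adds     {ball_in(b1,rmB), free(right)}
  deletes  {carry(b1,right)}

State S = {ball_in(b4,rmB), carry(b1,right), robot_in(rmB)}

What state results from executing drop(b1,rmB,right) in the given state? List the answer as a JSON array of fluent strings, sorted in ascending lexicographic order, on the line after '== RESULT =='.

Progress:
  pre ⊆ S: {carry(b1,right), robot_in(rmB)} ⊆ S  — applicable
  S \ del = {ball_in(b4,rmB), robot_in(rmB)}
  ∪ add   = {ball_in(b1,rmB), ball_in(b4,rmB), free(right), robot_in(rmB)}

== RESULT ==
["ball_in(b1,rmB)", "ball_in(b4,rmB)", "free(right)", "robot_in(rmB)"]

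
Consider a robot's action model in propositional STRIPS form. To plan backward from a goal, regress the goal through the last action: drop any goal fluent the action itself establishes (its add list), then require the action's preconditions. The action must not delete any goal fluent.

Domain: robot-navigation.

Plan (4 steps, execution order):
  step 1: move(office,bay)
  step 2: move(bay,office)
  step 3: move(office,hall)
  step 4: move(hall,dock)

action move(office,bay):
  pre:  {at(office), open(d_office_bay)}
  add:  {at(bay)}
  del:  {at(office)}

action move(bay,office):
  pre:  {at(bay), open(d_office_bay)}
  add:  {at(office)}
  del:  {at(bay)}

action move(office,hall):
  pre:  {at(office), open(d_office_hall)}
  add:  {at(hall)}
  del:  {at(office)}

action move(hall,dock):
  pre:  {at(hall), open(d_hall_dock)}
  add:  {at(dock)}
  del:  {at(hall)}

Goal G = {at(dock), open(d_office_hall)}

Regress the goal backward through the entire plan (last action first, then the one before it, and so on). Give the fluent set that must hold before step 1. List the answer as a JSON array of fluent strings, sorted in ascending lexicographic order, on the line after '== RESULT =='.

Work backward from the goal:
  through step 4 (move(hall,dock)): drop {at(dock)}, keep {open(d_office_hall)}, require {at(hall), open(d_hall_dock)}
    → {at(hall), open(d_hall_dock), open(d_office_hall)}
  through step 3 (move(office,hall)): drop {at(hall)}, keep {open(d_hall_dock), open(d_office_hall)}, require {at(office), open(d_office_hall)}
    → {at(office), open(d_hall_dock), open(d_office_hall)}
  through step 2 (move(bay,office)): drop {at(office)}, keep {open(d_hall_dock), open(d_office_hall)}, require {at(bay), open(d_office_bay)}
    → {at(bay), open(d_hall_dock), open(d_office_bay), open(d_office_hall)}
  through step 1 (move(office,bay)): drop {at(bay)}, keep {open(d_hall_dock), open(d_office_bay), open(d_office_hall)}, require {at(office), open(d_office_bay)}
    → {at(office), open(d_hall_dock), open(d_office_bay), open(d_office_hall)}

== RESULT ==
["at(office)", "open(d_hall_dock)", "open(d_office_bay)", "open(d_office_hall)"]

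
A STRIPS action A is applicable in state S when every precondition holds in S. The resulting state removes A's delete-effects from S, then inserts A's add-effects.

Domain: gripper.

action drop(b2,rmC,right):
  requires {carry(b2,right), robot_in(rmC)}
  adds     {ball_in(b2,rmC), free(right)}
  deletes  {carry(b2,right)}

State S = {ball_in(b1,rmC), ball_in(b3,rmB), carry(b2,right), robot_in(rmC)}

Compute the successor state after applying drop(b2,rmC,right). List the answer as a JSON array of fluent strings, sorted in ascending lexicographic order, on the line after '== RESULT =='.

Compute (S \ del) ∪ add:
  pre ⊆ S: {carry(b2,right), robot_in(rmC)} ⊆ S  — applicable
  S \ del = {ball_in(b1,rmC), ball_in(b3,rmB), robot_in(rmC)}
  ∪ add   = {ball_in(b1,rmC), ball_in(b2,rmC), ball_in(b3,rmB), free(right), robot_in(rmC)}

== RESULT ==
["ball_in(b1,rmC)", "ball_in(b2,rmC)", "ball_in(b3,rmB)", "free(right)", "robot_in(rmC)"]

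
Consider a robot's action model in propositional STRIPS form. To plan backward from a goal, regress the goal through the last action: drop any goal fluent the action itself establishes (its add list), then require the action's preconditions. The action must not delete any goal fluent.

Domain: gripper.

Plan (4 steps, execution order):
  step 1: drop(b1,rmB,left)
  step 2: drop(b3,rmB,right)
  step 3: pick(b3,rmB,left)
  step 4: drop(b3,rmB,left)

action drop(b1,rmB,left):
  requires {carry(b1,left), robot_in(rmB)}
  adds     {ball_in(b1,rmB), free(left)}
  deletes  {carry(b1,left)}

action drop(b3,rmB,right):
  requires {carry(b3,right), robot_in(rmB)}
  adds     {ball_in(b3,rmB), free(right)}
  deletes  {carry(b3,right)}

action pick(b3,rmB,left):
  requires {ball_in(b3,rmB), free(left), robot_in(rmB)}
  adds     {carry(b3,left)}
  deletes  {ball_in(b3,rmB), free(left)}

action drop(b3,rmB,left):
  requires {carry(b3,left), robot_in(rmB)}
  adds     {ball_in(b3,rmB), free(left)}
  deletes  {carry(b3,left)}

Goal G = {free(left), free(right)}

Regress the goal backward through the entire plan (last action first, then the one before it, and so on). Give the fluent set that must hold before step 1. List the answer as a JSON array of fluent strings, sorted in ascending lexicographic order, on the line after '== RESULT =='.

Work backward from the goal:
  through step 4 (drop(b3,rmB,left)): drop {free(left)}, keep {free(right)}, require {carry(b3,left), robot_in(rmB)}
    → {carry(b3,left), free(right), robot_in(rmB)}
  through step 3 (pick(b3,rmB,left)): drop {carry(b3,left)}, keep {free(right), robot_in(rmB)}, require {ball_in(b3,rmB), free(left), robot_in(rmB)}
    → {ball_in(b3,rmB), free(left), free(right), robot_in(rmB)}
  through step 2 (drop(b3,rmB,right)): drop {ball_in(b3,rmB), free(right)}, keep {free(left), robot_in(rmB)}, require {carry(b3,right), robot_in(rmB)}
    → {carry(b3,right), free(left), robot_in(rmB)}
  through step 1 (drop(b1,rmB,left)): drop {free(left)}, keep {carry(b3,right), robot_in(rmB)}, require {carry(b1,left), robot_in(rmB)}
    → {carry(b1,left), carry(b3,right), robot_in(rmB)}

== RESULT ==
["carry(b1,left)", "carry(b3,right)", "robot_in(rmB)"]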